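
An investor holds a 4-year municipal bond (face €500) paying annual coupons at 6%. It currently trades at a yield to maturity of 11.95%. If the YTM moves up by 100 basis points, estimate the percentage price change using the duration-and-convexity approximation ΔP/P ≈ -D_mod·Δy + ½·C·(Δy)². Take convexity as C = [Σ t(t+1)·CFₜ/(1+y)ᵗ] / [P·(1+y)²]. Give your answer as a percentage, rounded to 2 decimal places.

With y = 0.1195:
  t   CF        PV=CF/(1+0.1195)^t    t·PV        t(t+1)·PV
  1        30.00        26.7977        26.7977          53.5954
  2        30.00        23.9372        47.8744         143.6231
  3        30.00        21.3820        64.1461         256.5844
  4       530.00       337.4267     1,349.7069       6,748.5345
  Σ                    409.5436     1,488.5250       7,202.3374
P = 409.5436; D_Mac = 3.63459 yrs; D_mod = 3.24662 yrs; C = 14.03218.
Duration effect: -3.24662 × (+0.01) = -0.032466
Convexity effect: 0.5 × 14.03218 × (0.01)² = +0.0007016
ΔP/P ≈ -0.032466 + 0.0007016 = -0.031765 = -3.1765%.

-3.18%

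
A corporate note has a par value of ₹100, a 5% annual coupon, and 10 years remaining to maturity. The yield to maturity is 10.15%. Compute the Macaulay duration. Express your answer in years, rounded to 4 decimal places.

7.6467 years

Periodic yield y = 0.1015. Discount each cash flow and weight by its year:
  t   CF        PV=CF/(1+0.1015)^t    t·PV
  1         5.00         4.5393         4.5393
  2         5.00         4.1210         8.2420
  3         5.00         3.7412        11.2237
  4         5.00         3.3965        13.5860
  5         5.00         3.0835        15.4176
  6         5.00         2.7994        16.7963
  7         5.00         2.5414        17.7900
  8         5.00         2.3072        18.4580
  9         5.00         2.0946        18.8518
  10      105.00        39.9341       399.3414
  Σ                     68.5584       524.2461
Price P = Σ PV = 68.5584.
Macaulay duration = Σ(t·PV) / P = 524.2461 / 68.5584 = 7.64671 years.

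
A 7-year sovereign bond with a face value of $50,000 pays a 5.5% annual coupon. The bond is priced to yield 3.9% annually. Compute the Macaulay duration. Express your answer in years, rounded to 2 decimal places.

6.05 years

Periodic yield y = 0.039. Discount each cash flow and weight by its year:
  t   CF        PV=CF/(1+0.039)^t    t·PV
  1     2,750.00     2,646.7757     2,646.7757
  2     2,750.00     2,547.4261     5,094.8523
  3     2,750.00     2,451.8057     7,355.4171
  4     2,750.00     2,359.7745     9,439.0980
  5     2,750.00     2,271.1978    11,355.9889
  6     2,750.00     2,185.9459    13,115.6754
  7    52,750.00    40,356.5127   282,495.5891
  Σ                 54,819.4385   331,503.3965
Price P = Σ PV = 54,819.4385.
Macaulay duration = Σ(t·PV) / P = 331,503.3965 / 54,819.4385 = 6.04719 years.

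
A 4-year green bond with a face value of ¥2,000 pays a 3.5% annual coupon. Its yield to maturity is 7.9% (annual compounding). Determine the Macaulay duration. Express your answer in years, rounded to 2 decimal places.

3.78 years

Periodic yield y = 0.079. Discount each cash flow and weight by its year:
  t   CF        PV=CF/(1+0.079)^t    t·PV
  1        70.00        64.8749        64.8749
  2        70.00        60.1250       120.2500
  3        70.00        55.7229       167.1687
  4     2,070.00     1,527.1601     6,108.6404
  Σ                  1,707.8829     6,460.9340
Price P = Σ PV = 1,707.8829.
Macaulay duration = Σ(t·PV) / P = 6,460.9340 / 1,707.8829 = 3.78301 years.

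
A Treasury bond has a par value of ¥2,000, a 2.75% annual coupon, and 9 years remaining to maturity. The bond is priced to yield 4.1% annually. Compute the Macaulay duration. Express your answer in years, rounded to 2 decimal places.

8.03 years

Periodic yield y = 0.041. Discount each cash flow and weight by its year:
  t   CF        PV=CF/(1+0.041)^t    t·PV
  1        55.00        52.8338        52.8338
  2        55.00        50.7529       101.5059
  3        55.00        48.7540       146.2621
  4        55.00        46.8338       187.3354
  5        55.00        44.9893       224.9464
  6        55.00        43.2174       259.3042
  7        55.00        41.5152       290.6067
  8        55.00        39.8802       319.0413
  9     2,055.00     1,431.3810    12,882.4294
  Σ                  1,800.1577    14,464.2651
Price P = Σ PV = 1,800.1577.
Macaulay duration = Σ(t·PV) / P = 14,464.2651 / 1,800.1577 = 8.03500 years.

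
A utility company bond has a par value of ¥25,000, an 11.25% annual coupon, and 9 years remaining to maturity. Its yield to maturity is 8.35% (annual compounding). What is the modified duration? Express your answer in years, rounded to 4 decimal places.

5.8492 years

Periodic yield y = 0.0835. First find Macaulay duration:
  t   CF        PV=CF/(1+0.0835)^t    t·PV
  1     2,812.50     2,595.7545     2,595.7545
  2     2,812.50     2,395.7125     4,791.4250
  3     2,812.50     2,211.0868     6,633.2603
  4     2,812.50     2,040.6892     8,162.7568
  5     2,812.50     1,883.4234     9,417.1168
  6     2,812.50     1,738.2772    10,429.6633
  7     2,812.50     1,604.3168    11,230.2173
  8     2,812.50     1,480.6800    11,845.4399
  9    27,812.50    13,513.8716   121,624.8442
  Σ                 29,463.8119   186,730.4781
P = 29,463.8119; Macaulay duration = 186,730.4781 / 29,463.8119 = 6.33762 years.
Modified duration = D_Mac / (1 + y) = 6.33762 / 1.0835 = 5.84921 years.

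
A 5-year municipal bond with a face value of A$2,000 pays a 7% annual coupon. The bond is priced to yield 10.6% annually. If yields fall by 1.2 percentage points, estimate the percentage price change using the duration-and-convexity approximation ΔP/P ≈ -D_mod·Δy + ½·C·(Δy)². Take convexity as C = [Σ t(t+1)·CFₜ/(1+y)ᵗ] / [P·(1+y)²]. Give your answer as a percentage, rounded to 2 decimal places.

With y = 0.106:
  t   CF        PV=CF/(1+0.106)^t    t·PV        t(t+1)·PV
  1       140.00       126.5823       126.5823         253.1646
  2       140.00       114.4505       228.9010         686.7031
  3       140.00       103.4815       310.4445       1,241.7778
  4       140.00        93.5637       374.2549       1,871.2746
  5     2,140.00     1,293.1179     6,465.5897      38,793.5383
  Σ                  1,731.1960     7,505.7724      42,846.4585
P = 1,731.1960; D_Mac = 4.33560 yrs; D_mod = 3.92007 yrs; C = 20.23291.
Duration effect: -3.92007 × (-0.012) = +0.047041
Convexity effect: 0.5 × 20.23291 × (-0.012)² = +0.0014568
ΔP/P ≈ +0.047041 + 0.0014568 = +0.048498 = +4.8498%.

+4.85%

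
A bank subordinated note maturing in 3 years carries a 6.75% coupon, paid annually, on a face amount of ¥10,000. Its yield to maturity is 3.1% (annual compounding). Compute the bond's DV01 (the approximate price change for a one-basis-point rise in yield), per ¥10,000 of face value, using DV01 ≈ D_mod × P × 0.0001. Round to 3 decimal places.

¥3.021

Periodic yield y = 0.031.
  t   CF        PV=CF/(1+0.031)^t    t·PV
  1       675.00       654.7042       654.7042
  2       675.00       635.0186     1,270.0372
  3    10,675.00     9,740.7386    29,222.2157
  Σ                 11,030.4613    31,146.9571
P = 11,030.4613; D_Mac = 2.82372 yrs; D_mod = 2.73882 yrs.
DV01 ≈ 2.73882 × 11,030.4613 × 0.0001 = 3.021043.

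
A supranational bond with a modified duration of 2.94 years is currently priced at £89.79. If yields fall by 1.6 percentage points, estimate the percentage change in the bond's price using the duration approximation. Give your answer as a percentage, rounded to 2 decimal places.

Duration approximation: ΔP/P ≈ -D_mod · Δy = -2.94 × (-0.016) = +0.047040.
As a percentage: +4.7040%.

+4.70%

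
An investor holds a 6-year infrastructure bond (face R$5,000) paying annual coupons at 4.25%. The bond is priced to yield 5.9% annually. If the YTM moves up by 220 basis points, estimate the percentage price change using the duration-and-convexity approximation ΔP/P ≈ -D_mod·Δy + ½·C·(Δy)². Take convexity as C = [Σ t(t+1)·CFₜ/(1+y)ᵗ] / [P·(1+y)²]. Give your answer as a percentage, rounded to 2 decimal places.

-10.42%

With y = 0.059:
  t   CF        PV=CF/(1+0.059)^t    t·PV        t(t+1)·PV
  1       212.50       200.6610       200.6610         401.3220
  2       212.50       189.4816       378.9632       1,136.8895
  3       212.50       178.9250       536.7750       2,147.1001
  4       212.50       168.9566       675.8263       3,379.1315
  5       212.50       159.5435       797.7175       4,786.3052
  6     5,212.50     3,695.4753    22,172.8520     155,209.9638
  Σ                  4,593.0430    24,762.7950     167,060.7122
P = 4,593.0430; D_Mac = 5.39137 yrs; D_mod = 5.09100 yrs; C = 32.43261.
Duration effect: -5.09100 × (+0.022) = -0.112002
Convexity effect: 0.5 × 32.43261 × (0.022)² = +0.0078487
ΔP/P ≈ -0.112002 + 0.0078487 = -0.104153 = -10.4153%.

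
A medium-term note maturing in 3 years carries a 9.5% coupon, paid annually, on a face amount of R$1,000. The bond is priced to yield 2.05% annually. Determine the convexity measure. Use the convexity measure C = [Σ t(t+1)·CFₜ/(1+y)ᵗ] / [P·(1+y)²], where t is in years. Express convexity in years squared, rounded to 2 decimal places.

With y = 0.0205:
  t   CF        PV=CF/(1+0.0205)^t    t·PV        t(t+1)·PV
  1        95.00        93.0916        93.0916         186.1832
  2        95.00        91.2216       182.4432         547.3295
  3     1,095.00     1,030.3270     3,090.9811      12,363.9243
  Σ                  1,214.6402     3,366.5159      13,097.4370
P = 1,214.6402.
Convexity = Σ t(t+1)·PV / [P·(1+y)²] = 13,097.4370 / (1,214.6402 × 1.041420) = 10.35411.

10.35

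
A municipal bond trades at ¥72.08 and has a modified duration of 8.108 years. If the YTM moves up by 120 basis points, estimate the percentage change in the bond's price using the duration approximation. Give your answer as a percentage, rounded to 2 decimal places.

Duration approximation: ΔP/P ≈ -D_mod · Δy = -8.108 × (+0.012) = -0.097296.
As a percentage: -9.7296%.

-9.73%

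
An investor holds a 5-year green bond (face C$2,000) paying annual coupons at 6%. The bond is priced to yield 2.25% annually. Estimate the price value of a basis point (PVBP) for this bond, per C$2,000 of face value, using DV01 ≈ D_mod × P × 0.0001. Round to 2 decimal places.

Periodic yield y = 0.0225.
  t   CF        PV=CF/(1+0.0225)^t    t·PV
  1       120.00       117.3594       117.3594
  2       120.00       114.7769       229.5539
  3       120.00       112.2513       336.7538
  4       120.00       109.7812       439.1248
  5     2,120.00     1,896.7901     9,483.9506
  Σ                  2,350.9589    10,606.7425
P = 2,350.9589; D_Mac = 4.51167 yrs; D_mod = 4.41239 yrs.
DV01 ≈ 4.41239 × 2,350.9589 × 0.0001 = 1.037334.

C$1.04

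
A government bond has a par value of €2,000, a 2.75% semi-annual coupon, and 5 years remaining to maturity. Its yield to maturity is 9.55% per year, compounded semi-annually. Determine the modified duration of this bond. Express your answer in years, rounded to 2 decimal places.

Periodic yield y = 0.04775. First find Macaulay duration:
  t   CF        PV=CF/(1+0.04775)^t    t·PV
  1        27.50        26.2467        26.2467
  2        27.50        25.0506        50.1011
  3        27.50        23.9089        71.7267
  4        27.50        22.8193        91.2771
  5        27.50        21.7793       108.8966
  6        27.50        20.7868       124.7205
  7        27.50        19.8394       138.8760
  8        27.50        18.9353       151.4821
  9        27.50        18.0723       162.6508
  10    2,027.50     1,271.6985    12,716.9853
  Σ                  1,469.1371    13,642.9629
P = 1,469.1371; Macaulay duration = 13,642.9629 / 1,469.1371 = 9.28638 half-year periods = 4.64319 years.
Modified duration = D_Mac / (1 + y) = 4.64319 / 1.04775 = 4.43158 years.

4.43 years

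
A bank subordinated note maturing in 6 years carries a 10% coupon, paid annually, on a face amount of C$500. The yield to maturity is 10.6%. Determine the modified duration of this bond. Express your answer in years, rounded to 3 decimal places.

4.316 years

Periodic yield y = 0.106. First find Macaulay duration:
  t   CF        PV=CF/(1+0.106)^t    t·PV
  1        50.00        45.2080        45.2080
  2        50.00        40.8752        81.7504
  3        50.00        36.9577       110.8730
  4        50.00        33.4156       133.6625
  5        50.00        30.2130       151.0652
  6       550.00       300.4913     1,802.9479
  Σ                    487.1608     2,325.5069
P = 487.1608; Macaulay duration = 2,325.5069 / 487.1608 = 4.77359 years.
Modified duration = D_Mac / (1 + y) = 4.77359 / 1.106 = 4.31609 years.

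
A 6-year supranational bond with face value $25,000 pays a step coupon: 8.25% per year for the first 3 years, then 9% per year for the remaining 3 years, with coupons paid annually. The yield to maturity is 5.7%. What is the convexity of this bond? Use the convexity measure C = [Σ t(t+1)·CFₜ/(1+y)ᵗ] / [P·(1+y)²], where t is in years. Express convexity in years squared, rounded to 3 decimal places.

With y = 0.057:
  t   CF        PV=CF/(1+0.057)^t    t·PV        t(t+1)·PV
  1     2,062.50     1,951.2772     1,951.2772       3,902.5544
  2     2,062.50     1,846.0522     3,692.1044      11,076.3133
  3     2,062.50     1,746.5016     5,239.5049      20,958.0196
  4     2,250.00     1,802.5303     7,210.1211      36,050.6056
  5     2,250.00     1,705.3267     8,526.6333      51,159.7998
  6    27,250.00    19,539.6411   117,237.8467     820,664.9268
  Σ                 28,591.3291   143,857.4876     943,812.2195
P = 28,591.3291.
Convexity = Σ t(t+1)·PV / [P·(1+y)²] = 943,812.2195 / (28,591.3291 × 1.117249) = 29.54618.

29.546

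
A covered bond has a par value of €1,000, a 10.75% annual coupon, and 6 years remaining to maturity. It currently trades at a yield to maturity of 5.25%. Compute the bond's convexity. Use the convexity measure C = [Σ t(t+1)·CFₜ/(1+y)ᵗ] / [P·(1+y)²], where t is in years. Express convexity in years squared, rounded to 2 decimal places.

With y = 0.0525:
  t   CF        PV=CF/(1+0.0525)^t    t·PV        t(t+1)·PV
  1       107.50       102.1378       102.1378         204.2755
  2       107.50        97.0430       194.0860         582.2581
  3       107.50        92.2024       276.6072       1,106.4286
  4       107.50        87.6032       350.4129       1,752.0643
  5       107.50        83.2335       416.1673       2,497.0038
  6     1,107.50       814.7251     4,888.3507      34,218.4551
  Σ                  1,276.9450     6,227.7618      40,360.4854
P = 1,276.9450.
Convexity = Σ t(t+1)·PV / [P·(1+y)²] = 40,360.4854 / (1,276.9450 × 1.107756) = 28.53251.

28.53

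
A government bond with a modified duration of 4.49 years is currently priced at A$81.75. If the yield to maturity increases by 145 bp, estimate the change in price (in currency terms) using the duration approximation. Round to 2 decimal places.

Duration approximation: ΔP/P ≈ -D_mod · Δy = -4.49 × (+0.0145) = -0.065105.
ΔP ≈ 81.75 × (-0.065105) = -5.32233375.

-A$5.32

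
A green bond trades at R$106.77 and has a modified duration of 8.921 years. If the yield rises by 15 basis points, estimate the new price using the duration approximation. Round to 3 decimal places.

R$105.341

Duration approximation: ΔP/P ≈ -D_mod · Δy = -8.921 × (+0.0015) = -0.0133815.
New price ≈ 106.77 × (1 - 0.0133815) = 105.341257245.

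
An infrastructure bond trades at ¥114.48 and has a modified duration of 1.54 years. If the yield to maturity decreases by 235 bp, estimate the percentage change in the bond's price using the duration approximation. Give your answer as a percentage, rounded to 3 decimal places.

+3.619%

Duration approximation: ΔP/P ≈ -D_mod · Δy = -1.54 × (-0.0235) = +0.036190.
As a percentage: +3.6190%.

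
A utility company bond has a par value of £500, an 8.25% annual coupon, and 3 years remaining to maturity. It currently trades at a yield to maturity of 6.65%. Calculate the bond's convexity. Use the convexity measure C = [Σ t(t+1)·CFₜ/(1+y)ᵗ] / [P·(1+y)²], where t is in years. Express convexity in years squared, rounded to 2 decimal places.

9.53

With y = 0.0665:
  t   CF        PV=CF/(1+0.0665)^t    t·PV        t(t+1)·PV
  1        41.25        38.6779        38.6779          77.3558
  2        41.25        36.2662        72.5324         217.5973
  3       541.25       446.1854     1,338.5561       5,354.2245
  Σ                    521.1295     1,449.7665       5,649.1776
P = 521.1295.
Convexity = Σ t(t+1)·PV / [P·(1+y)²] = 5,649.1776 / (521.1295 × 1.137422) = 9.53055.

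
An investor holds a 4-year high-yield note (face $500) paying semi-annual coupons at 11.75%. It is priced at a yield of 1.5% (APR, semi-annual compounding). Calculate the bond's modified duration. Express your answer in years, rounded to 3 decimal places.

3.399 years

Periodic yield y = 0.0075. First find Macaulay duration:
  t   CF        PV=CF/(1+0.0075)^t    t·PV
  1       29.375        29.1563        29.1563
  2       29.375        28.9393        57.8786
  3       29.375        28.7239        86.1716
  4       29.375        28.5100       114.0401
  5       29.375        28.2978       141.4890
  6       29.375        28.0871       168.5229
  7       29.375        27.8781       195.1464
  8      529.375       498.6582     3,989.2658
  Σ                    698.2507     4,781.6706
P = 698.2507; Macaulay duration = 4,781.6706 / 698.2507 = 6.84807 half-year periods = 3.42404 years.
Modified duration = D_Mac / (1 + y) = 3.42404 / 1.0075 = 3.39855 years.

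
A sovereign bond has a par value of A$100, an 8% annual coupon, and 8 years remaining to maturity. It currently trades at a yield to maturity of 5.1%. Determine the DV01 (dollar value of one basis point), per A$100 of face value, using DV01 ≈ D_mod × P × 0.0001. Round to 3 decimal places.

A$0.072

Periodic yield y = 0.051.
  t   CF        PV=CF/(1+0.051)^t    t·PV
  1         8.00         7.6118         7.6118
  2         8.00         7.2424        14.4849
  3         8.00         6.8910        20.6730
  4         8.00         6.5566        26.2264
  5         8.00         6.2384        31.1922
  6         8.00         5.9357        35.6143
  7         8.00         5.6477        39.5338
  8       108.00        72.5441       580.3527
  Σ                    118.6678       755.6892
P = 118.6678; D_Mac = 6.36811 yrs; D_mod = 6.05909 yrs.
DV01 ≈ 6.05909 × 118.6678 × 0.0001 = 0.071902.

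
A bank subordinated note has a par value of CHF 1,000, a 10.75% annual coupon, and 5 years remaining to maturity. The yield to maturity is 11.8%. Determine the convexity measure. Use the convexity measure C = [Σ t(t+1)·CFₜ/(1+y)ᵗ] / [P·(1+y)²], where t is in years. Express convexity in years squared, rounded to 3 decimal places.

With y = 0.118:
  t   CF        PV=CF/(1+0.118)^t    t·PV        t(t+1)·PV
  1       107.50        96.1538        96.1538         192.3077
  2       107.50        86.0052       172.0105         516.0314
  3       107.50        76.9278       230.7833         923.1330
  4       107.50        68.8084       275.2335       1,376.1673
  5     1,107.50       634.0664     3,170.3318      19,021.9910
  Σ                    961.9616     3,944.5129      22,029.6305
P = 961.9616.
Convexity = Σ t(t+1)·PV / [P·(1+y)²] = 22,029.6305 / (961.9616 × 1.249924) = 18.32170.

18.322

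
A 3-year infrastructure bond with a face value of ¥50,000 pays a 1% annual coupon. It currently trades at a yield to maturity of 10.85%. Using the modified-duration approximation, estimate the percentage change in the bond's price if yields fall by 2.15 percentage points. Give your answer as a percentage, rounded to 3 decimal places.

+5.752%

Periodic yield y = 0.1085. Modified duration first:
  t   CF        PV=CF/(1+0.1085)^t    t·PV
  1       500.00       451.0600       451.0600
  2       500.00       406.9102       813.8205
  3    50,500.00    37,075.2669   111,225.8006
  Σ                 37,933.2371   112,490.6811
P = 37,933.2371; D_Mac = 2.96549 yrs; D_mod = 2.96549/(1+0.1085) = 2.67523 yrs.
ΔP/P ≈ -D_mod · Δy = -2.67523 × (-0.0215) = +0.057517 = +5.7517%.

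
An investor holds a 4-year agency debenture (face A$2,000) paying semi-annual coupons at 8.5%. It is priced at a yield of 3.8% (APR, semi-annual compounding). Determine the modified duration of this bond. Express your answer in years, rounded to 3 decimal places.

3.455 years

Periodic yield y = 0.019. First find Macaulay duration:
  t   CF        PV=CF/(1+0.019)^t    t·PV
  1        85.00        83.4151        83.4151
  2        85.00        81.8598       163.7196
  3        85.00        80.3334       241.0003
  4        85.00        78.8356       315.3423
  5        85.00        77.3656       386.8281
  6        85.00        75.9231       455.5385
  7        85.00        74.5074       521.5521
  8     2,085.00     1,793.5463    14,348.3702
  Σ                  2,345.7863    16,515.7661
P = 2,345.7863; Macaulay duration = 16,515.7661 / 2,345.7863 = 7.04061 half-year periods = 3.52030 years.
Modified duration = D_Mac / (1 + y) = 3.52030 / 1.019 = 3.45467 years.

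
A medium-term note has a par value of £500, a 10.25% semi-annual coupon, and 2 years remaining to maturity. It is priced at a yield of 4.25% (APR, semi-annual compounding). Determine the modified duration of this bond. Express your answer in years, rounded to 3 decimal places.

Periodic yield y = 0.02125. First find Macaulay duration:
  t   CF        PV=CF/(1+0.02125)^t    t·PV
  1       25.625        25.0918        25.0918
  2       25.625        24.5697        49.1394
  3       25.625        24.0585        72.1754
  4      525.625       483.2232     1,932.8926
  Σ                    556.9431     2,079.2992
P = 556.9431; Macaulay duration = 2,079.2992 / 556.9431 = 3.73341 half-year periods = 1.86671 years.
Modified duration = D_Mac / (1 + y) = 1.86671 / 1.02125 = 1.82786 years.

1.828 years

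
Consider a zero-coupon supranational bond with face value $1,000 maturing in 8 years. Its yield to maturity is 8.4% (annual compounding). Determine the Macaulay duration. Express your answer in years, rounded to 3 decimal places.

8.000 years

A zero-coupon bond has a single cash flow at maturity, so its Macaulay duration equals its maturity: 8 years.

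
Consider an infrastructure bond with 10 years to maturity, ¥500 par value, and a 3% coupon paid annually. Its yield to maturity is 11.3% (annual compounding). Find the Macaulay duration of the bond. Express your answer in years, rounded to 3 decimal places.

Periodic yield y = 0.113. Discount each cash flow and weight by its year:
  t   CF        PV=CF/(1+0.113)^t    t·PV
  1        15.00        13.4771        13.4771
  2        15.00        12.1088        24.2176
  3        15.00        10.8794        32.6383
  4        15.00         9.7749        39.0994
  5        15.00         8.7824        43.9122
  6        15.00         7.8908        47.3447
  7        15.00         7.0897        49.6276
  8        15.00         6.3699        50.9589
  9        15.00         5.7231        51.5083
  10      515.00       176.5451     1,765.4507
  Σ                    258.6411     2,118.2348
Price P = Σ PV = 258.6411.
Macaulay duration = Σ(t·PV) / P = 2,118.2348 / 258.6411 = 8.18986 years.

8.190 years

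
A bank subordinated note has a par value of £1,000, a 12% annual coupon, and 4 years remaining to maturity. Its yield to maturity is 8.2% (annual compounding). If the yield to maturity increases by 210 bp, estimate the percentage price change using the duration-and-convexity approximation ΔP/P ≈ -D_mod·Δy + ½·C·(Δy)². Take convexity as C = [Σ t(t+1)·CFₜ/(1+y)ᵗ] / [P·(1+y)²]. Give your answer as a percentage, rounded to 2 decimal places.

With y = 0.082:
  t   CF        PV=CF/(1+0.082)^t    t·PV        t(t+1)·PV
  1       120.00       110.9057       110.9057         221.8115
  2       120.00       102.5007       205.0013         615.0040
  3       120.00        94.7326       284.1978       1,136.7912
  4     1,120.00       817.1635     3,268.6541      16,343.2707
  Σ                  1,125.3025     3,868.7590      18,316.8775
P = 1,125.3025; D_Mac = 3.43797 yrs; D_mod = 3.17742 yrs; C = 13.90361.
Duration effect: -3.17742 × (+0.021) = -0.066726
Convexity effect: 0.5 × 13.90361 × (0.021)² = +0.0030657
ΔP/P ≈ -0.066726 + 0.0030657 = -0.063660 = -6.3660%.

-6.37%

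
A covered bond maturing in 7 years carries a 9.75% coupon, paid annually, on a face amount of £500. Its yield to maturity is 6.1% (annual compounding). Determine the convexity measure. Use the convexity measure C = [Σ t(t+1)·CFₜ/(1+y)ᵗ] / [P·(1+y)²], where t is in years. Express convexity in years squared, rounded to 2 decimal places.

36.09

With y = 0.061:
  t   CF        PV=CF/(1+0.061)^t    t·PV        t(t+1)·PV
  1        48.75        45.9472        45.9472          91.8944
  2        48.75        43.3056        86.6112         259.8335
  3        48.75        40.8158       122.4474         489.7898
  4        48.75        38.4692       153.8768         769.3839
  5        48.75        36.2575       181.2874       1,087.7246
  6        48.75        34.1729       205.0376       1,435.2634
  7       548.75       362.5491     2,537.8438      20,302.7503
  Σ                    601.5173     3,333.0514      24,436.6398
P = 601.5173.
Convexity = Σ t(t+1)·PV / [P·(1+y)²] = 24,436.6398 / (601.5173 × 1.125721) = 36.08798.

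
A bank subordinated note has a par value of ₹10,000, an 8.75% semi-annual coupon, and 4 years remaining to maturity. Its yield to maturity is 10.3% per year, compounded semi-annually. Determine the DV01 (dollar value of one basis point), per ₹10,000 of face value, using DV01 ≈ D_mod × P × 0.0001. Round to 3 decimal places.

Periodic yield y = 0.0515.
  t   CF        PV=CF/(1+0.0515)^t    t·PV
  1       437.50       416.0723       416.0723
  2       437.50       395.6940       791.3881
  3       437.50       376.3139     1,128.9416
  4       437.50       357.8829     1,431.5316
  5       437.50       340.3546     1,701.7732
  6       437.50       323.6849     1,942.1092
  7       437.50       307.8315     2,154.8208
  8    10,437.50     6,984.2901    55,874.3211
  Σ                  9,502.1243    65,440.9578
P = 9,502.1243; D_Mac = 6.88698 half-year periods = 3.44349 yrs; D_mod = 3.27484 yrs.
DV01 ≈ 3.27484 × 9,502.1243 × 0.0001 = 3.111791.

₹3.112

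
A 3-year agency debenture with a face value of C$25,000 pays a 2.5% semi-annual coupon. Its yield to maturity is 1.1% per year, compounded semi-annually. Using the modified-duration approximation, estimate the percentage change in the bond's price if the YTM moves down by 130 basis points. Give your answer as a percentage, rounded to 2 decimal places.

Periodic yield y = 0.0055. Modified duration first:
  t   CF        PV=CF/(1+0.0055)^t    t·PV
  1       312.50       310.7907       310.7907
  2       312.50       309.0907       618.1813
  3       312.50       307.4000       922.1999
  4       312.50       305.7185     1,222.8740
  5       312.50       304.0462     1,520.2312
  6    25,312.50    24,493.0343   146,958.2059
  Σ                 26,030.0803   151,552.4830
P = 26,030.0803; D_Mac = 5.82221 half-year periods = 2.91110 yrs; D_mod = 2.91110/(1+0.0055) = 2.89518 yrs.
ΔP/P ≈ -D_mod · Δy = -2.89518 × (-0.013) = +0.037637 = +3.7637%.

+3.76%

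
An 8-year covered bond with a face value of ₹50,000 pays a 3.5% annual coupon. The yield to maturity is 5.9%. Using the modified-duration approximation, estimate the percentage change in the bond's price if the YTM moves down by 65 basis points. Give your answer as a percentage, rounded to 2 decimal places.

+4.31%

Periodic yield y = 0.059. Modified duration first:
  t   CF        PV=CF/(1+0.059)^t    t·PV
  1     1,750.00     1,652.5024     1,652.5024
  2     1,750.00     1,560.4366     3,120.8732
  3     1,750.00     1,473.5001     4,420.5003
  4     1,750.00     1,391.4071     5,565.6283
  5     1,750.00     1,313.8877     6,569.4385
  6     1,750.00     1,240.6872     7,444.1230
  7     1,750.00     1,171.5648     8,200.9538
  8    51,750.00    32,714.6798   261,717.4380
  Σ                 42,518.6656   298,691.4575
P = 42,518.6656; D_Mac = 7.02495 yrs; D_mod = 7.02495/(1+0.059) = 6.63357 yrs.
ΔP/P ≈ -D_mod · Δy = -6.63357 × (-0.0065) = +0.043118 = +4.3118%.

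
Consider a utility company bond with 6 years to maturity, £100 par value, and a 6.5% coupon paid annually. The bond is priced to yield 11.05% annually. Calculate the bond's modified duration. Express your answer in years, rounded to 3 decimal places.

Periodic yield y = 0.1105. First find Macaulay duration:
  t   CF        PV=CF/(1+0.1105)^t    t·PV
  1         6.50         5.8532         5.8532
  2         6.50         5.2708        10.5416
  3         6.50         4.7463        14.2390
  4         6.50         4.2740        17.0962
  5         6.50         3.8488        19.2438
  6       106.50        56.7856       340.7136
  Σ                     80.7787       407.6874
P = 80.7787; Macaulay duration = 407.6874 / 80.7787 = 5.04696 years.
Modified duration = D_Mac / (1 + y) = 5.04696 / 1.1105 = 4.54477 years.

4.545 years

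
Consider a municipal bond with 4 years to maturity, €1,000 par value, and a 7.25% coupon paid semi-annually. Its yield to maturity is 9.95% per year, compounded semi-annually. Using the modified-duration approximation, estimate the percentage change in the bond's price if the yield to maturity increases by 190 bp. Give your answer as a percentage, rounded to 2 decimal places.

-6.37%

Periodic yield y = 0.04975. Modified duration first:
  t   CF        PV=CF/(1+0.04975)^t    t·PV
  1        36.25        34.5320        34.5320
  2        36.25        32.8955        65.7910
  3        36.25        31.3365        94.0095
  4        36.25        29.8514       119.4055
  5        36.25        28.4367       142.1833
  6        36.25        27.0890       162.5339
  7        36.25        25.8052       180.6362
  8     1,036.25       702.7122     5,621.6974
  Σ                    912.6584     6,420.7888
P = 912.6584; D_Mac = 7.03526 half-year periods = 3.51763 yrs; D_mod = 3.51763/(1+0.04975) = 3.35092 yrs.
ΔP/P ≈ -D_mod · Δy = -3.35092 × (+0.019) = -0.063668 = -6.3668%.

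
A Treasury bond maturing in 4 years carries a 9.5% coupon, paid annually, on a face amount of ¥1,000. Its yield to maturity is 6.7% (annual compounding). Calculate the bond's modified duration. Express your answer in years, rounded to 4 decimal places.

Periodic yield y = 0.067. First find Macaulay duration:
  t   CF        PV=CF/(1+0.067)^t    t·PV
  1        95.00        89.0347        89.0347
  2        95.00        83.4439       166.8879
  3        95.00        78.2042       234.6127
  4     1,095.00       844.8049     3,379.2197
  Σ                  1,095.4878     3,869.7550
P = 1,095.4878; Macaulay duration = 3,869.7550 / 1,095.4878 = 3.53245 years.
Modified duration = D_Mac / (1 + y) = 3.53245 / 1.067 = 3.31064 years.

3.3106 years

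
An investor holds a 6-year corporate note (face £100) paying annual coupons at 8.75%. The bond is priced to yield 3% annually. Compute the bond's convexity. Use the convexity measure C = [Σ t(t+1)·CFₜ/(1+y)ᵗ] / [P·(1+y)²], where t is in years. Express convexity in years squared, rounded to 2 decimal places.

31.41

With y = 0.03:
  t   CF        PV=CF/(1+0.03)^t    t·PV        t(t+1)·PV
  1         8.75         8.4951         8.4951          16.9903
  2         8.75         8.2477        16.4954          49.4863
  3         8.75         8.0075        24.0225          96.0899
  4         8.75         7.7743        31.0970         155.4852
  5         8.75         7.5478        37.7391         226.4348
  6       108.75        91.0764       546.4585       3,825.2093
  Σ                    131.1489       664.3077       4,369.6958
P = 131.1489.
Convexity = Σ t(t+1)·PV / [P·(1+y)²] = 4,369.6958 / (131.1489 × 1.060900) = 31.40597.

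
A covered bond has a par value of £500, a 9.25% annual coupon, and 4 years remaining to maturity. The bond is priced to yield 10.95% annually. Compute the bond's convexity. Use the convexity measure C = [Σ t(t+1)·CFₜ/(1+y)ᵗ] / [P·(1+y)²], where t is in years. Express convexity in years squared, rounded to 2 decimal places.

13.59

With y = 0.1095:
  t   CF        PV=CF/(1+0.1095)^t    t·PV        t(t+1)·PV
  1        46.25        41.6854        41.6854          83.3709
  2        46.25        37.5714        75.1428         225.4283
  3        46.25        33.8633       101.5900         406.3601
  4       546.25       360.4809     1,441.9235       7,209.6174
  Σ                    473.6010     1,660.3417       7,924.7767
P = 473.6010.
Convexity = Σ t(t+1)·PV / [P·(1+y)²] = 7,924.7767 / (473.6010 × 1.230990) = 13.59314.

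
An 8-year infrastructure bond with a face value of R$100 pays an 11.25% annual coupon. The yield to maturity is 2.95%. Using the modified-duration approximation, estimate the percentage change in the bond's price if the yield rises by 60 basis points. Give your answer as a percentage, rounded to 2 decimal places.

Periodic yield y = 0.0295. Modified duration first:
  t   CF        PV=CF/(1+0.0295)^t    t·PV
  1        11.25        10.9276        10.9276
  2        11.25        10.6145        21.2290
  3        11.25        10.3104        30.9311
  4        11.25        10.0149        40.0596
  5        11.25         9.7279        48.6397
  6        11.25         9.4492        56.6951
  7        11.25         9.1784        64.2490
  8       111.25        88.1636       705.3086
  Σ                    158.3865       978.0397
P = 158.3865; D_Mac = 6.17502 yrs; D_mod = 6.17502/(1+0.0295) = 5.99808 yrs.
ΔP/P ≈ -D_mod · Δy = -5.99808 × (+0.006) = -0.035988 = -3.5988%.

-3.60%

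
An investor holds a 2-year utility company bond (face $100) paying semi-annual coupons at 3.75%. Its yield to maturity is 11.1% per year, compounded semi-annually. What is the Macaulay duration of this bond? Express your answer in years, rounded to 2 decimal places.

Periodic yield y = 0.0555. Discount each cash flow and weight by its period:
  t   CF        PV=CF/(1+0.0555)^t    t·PV
  1        1.875         1.7764         1.7764
  2        1.875         1.6830         3.3660
  3        1.875         1.5945         4.7835
  4      101.875        82.0795       328.3180
  Σ                     87.1334       338.2439
Price P = Σ PV = 87.1334.
Macaulay duration = Σ(t·PV) / P = 338.2439 / 87.1334 = 3.88191 half-year periods.
In years: 3.88191 / 2 = 1.94095 years.

1.94 years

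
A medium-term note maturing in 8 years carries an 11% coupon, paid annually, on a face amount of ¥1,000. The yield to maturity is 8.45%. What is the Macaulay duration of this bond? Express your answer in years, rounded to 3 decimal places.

Periodic yield y = 0.0845. Discount each cash flow and weight by its year:
  t   CF        PV=CF/(1+0.0845)^t    t·PV
  1       110.00       101.4292       101.4292
  2       110.00        93.5263       187.0525
  3       110.00        86.2391       258.7172
  4       110.00        79.5196       318.0786
  5       110.00        73.3238       366.6189
  6       110.00        67.6107       405.6641
  7       110.00        62.3427       436.3991
  8     1,110.00       580.0782     4,640.6254
  Σ                  1,144.0696     6,714.5851
Price P = Σ PV = 1,144.0696.
Macaulay duration = Σ(t·PV) / P = 6,714.5851 / 1,144.0696 = 5.86904 years.

5.869 years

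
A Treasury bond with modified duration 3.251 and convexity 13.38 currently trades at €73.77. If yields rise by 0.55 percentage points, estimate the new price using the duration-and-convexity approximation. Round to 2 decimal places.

€72.47

Duration effect: -D_mod·Δy = -3.251 × (+0.0055) = -0.0178805
Convexity effect: ½·C·(Δy)² = 0.5 × 13.38 × (0.0055)² = +0.0002023725
ΔP/P ≈ -0.0178805 + 0.0002023725 = -0.0176781275
New price ≈ 73.77 × (1 - 0.0176781275) = 72.465884534325.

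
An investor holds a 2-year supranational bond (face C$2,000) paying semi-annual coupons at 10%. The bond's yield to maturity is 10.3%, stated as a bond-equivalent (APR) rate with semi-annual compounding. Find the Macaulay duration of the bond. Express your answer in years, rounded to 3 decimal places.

1.861 years

Periodic yield y = 0.0515. Discount each cash flow and weight by its period:
  t   CF        PV=CF/(1+0.0515)^t    t·PV
  1       100.00        95.1022        95.1022
  2       100.00        90.4444       180.8887
  3       100.00        86.0146       258.0438
  4     2,100.00     1,717.8379     6,871.3517
  Σ                  1,989.3991     7,405.3864
Price P = Σ PV = 1,989.3991.
Macaulay duration = Σ(t·PV) / P = 7,405.3864 / 1,989.3991 = 3.72242 half-year periods.
In years: 3.72242 / 2 = 1.86121 years.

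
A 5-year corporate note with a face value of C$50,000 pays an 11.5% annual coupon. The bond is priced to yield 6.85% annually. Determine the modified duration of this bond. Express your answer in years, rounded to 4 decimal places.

3.8865 years

Periodic yield y = 0.0685. First find Macaulay duration:
  t   CF        PV=CF/(1+0.0685)^t    t·PV
  1     5,750.00     5,381.3758     5,381.3758
  2     5,750.00     5,036.3835    10,072.7670
  3     5,750.00     4,713.5082    14,140.5245
  4     5,750.00     4,411.3319    17,645.3278
  5    55,750.00    40,028.7694   200,143.8472
  Σ                 59,571.3688   247,383.8422
P = 59,571.3688; Macaulay duration = 247,383.8422 / 59,571.3688 = 4.15273 years.
Modified duration = D_Mac / (1 + y) = 4.15273 / 1.0685 = 3.88650 years.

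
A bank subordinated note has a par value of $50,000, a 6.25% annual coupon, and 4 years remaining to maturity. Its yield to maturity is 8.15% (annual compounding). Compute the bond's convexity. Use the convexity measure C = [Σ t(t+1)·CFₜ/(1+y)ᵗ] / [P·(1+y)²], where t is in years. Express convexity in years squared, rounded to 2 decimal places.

With y = 0.0815:
  t   CF        PV=CF/(1+0.0815)^t    t·PV        t(t+1)·PV
  1     3,125.00     2,889.5053     2,889.5053       5,779.0106
  2     3,125.00     2,671.7571     5,343.5142      16,030.5427
  3     3,125.00     2,470.4180     7,411.2541      29,645.0165
  4    53,125.00    38,832.2762   155,329.1048     776,645.5240
  Σ                 46,863.9567   170,973.3785     828,100.0938
P = 46,863.9567.
Convexity = Σ t(t+1)·PV / [P·(1+y)²] = 828,100.0938 / (46,863.9567 × 1.169642) = 15.10744.

15.11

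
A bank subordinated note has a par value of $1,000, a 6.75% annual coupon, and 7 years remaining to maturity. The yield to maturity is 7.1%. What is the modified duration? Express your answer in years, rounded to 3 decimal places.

Periodic yield y = 0.071. First find Macaulay duration:
  t   CF        PV=CF/(1+0.071)^t    t·PV
  1        67.50        63.0252        63.0252
  2        67.50        58.8471       117.6941
  3        67.50        54.9459       164.8377
  4        67.50        51.3034       205.2135
  5        67.50        47.9023       239.5115
  6        67.50        44.7267       268.3603
  7     1,067.50       660.4525     4,623.1675
  Σ                    981.2031     5,681.8098
P = 981.2031; Macaulay duration = 5,681.8098 / 981.2031 = 5.79066 years.
Modified duration = D_Mac / (1 + y) = 5.79066 / 1.071 = 5.40678 years.

5.407 years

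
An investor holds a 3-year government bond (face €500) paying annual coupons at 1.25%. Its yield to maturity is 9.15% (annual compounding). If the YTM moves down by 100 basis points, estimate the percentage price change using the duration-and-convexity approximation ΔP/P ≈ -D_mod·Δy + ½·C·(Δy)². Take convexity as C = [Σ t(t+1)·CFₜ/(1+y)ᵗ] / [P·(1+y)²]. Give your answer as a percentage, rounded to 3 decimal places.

+2.760%

With y = 0.0915:
  t   CF        PV=CF/(1+0.0915)^t    t·PV        t(t+1)·PV
  1         6.25         5.7261         5.7261          11.4521
  2         6.25         5.2461        10.4921          31.4763
  3       506.25       389.3084     1,167.9253       4,671.7012
  Σ                    400.2806     1,184.1435       4,714.6297
P = 400.2806; D_Mac = 2.95828 yrs; D_mod = 2.71029 yrs; C = 9.88634.
Duration effect: -2.71029 × (-0.01) = +0.027103
Convexity effect: 0.5 × 9.88634 × (-0.01)² = +0.0004943
ΔP/P ≈ +0.027103 + 0.0004943 = +0.027597 = +2.7597%.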